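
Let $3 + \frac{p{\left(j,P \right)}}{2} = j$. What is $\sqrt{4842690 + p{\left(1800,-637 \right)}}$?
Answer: $6 \sqrt{134619} \approx 2201.4$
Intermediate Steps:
$p{\left(j,P \right)} = -6 + 2 j$
$\sqrt{4842690 + p{\left(1800,-637 \right)}} = \sqrt{4842690 + \left(-6 + 2 \cdot 1800\right)} = \sqrt{4842690 + \left(-6 + 3600\right)} = \sqrt{4842690 + 3594} = \sqrt{4846284} = 6 \sqrt{134619}$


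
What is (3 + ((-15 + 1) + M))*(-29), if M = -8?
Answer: 551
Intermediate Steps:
(3 + ((-15 + 1) + M))*(-29) = (3 + ((-15 + 1) - 8))*(-29) = (3 + (-14 - 8))*(-29) = (3 - 22)*(-29) = -19*(-29) = 551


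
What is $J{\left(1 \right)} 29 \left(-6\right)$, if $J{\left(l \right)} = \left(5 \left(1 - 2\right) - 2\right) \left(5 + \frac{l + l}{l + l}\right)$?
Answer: $7308$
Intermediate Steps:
$J{\left(l \right)} = -42$ ($J{\left(l \right)} = \left(5 \left(-1\right) - 2\right) \left(5 + \frac{2 l}{2 l}\right) = \left(-5 - 2\right) \left(5 + 2 l \frac{1}{2 l}\right) = - 7 \left(5 + 1\right) = \left(-7\right) 6 = -42$)
$J{\left(1 \right)} 29 \left(-6\right) = \left(-42\right) 29 \left(-6\right) = \left(-1218\right) \left(-6\right) = 7308$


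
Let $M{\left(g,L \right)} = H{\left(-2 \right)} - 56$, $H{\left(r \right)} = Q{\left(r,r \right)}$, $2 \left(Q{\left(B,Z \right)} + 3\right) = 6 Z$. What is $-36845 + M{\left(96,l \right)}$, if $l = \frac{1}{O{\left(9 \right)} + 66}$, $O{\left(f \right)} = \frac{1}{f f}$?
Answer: $-36910$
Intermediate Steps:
$Q{\left(B,Z \right)} = -3 + 3 Z$ ($Q{\left(B,Z \right)} = -3 + \frac{6 Z}{2} = -3 + 3 Z$)
$H{\left(r \right)} = -3 + 3 r$
$O{\left(f \right)} = \frac{1}{f^{2}}$
$l = \frac{81}{5347}$ ($l = \frac{1}{\frac{1}{81} + 66} = \frac{1}{\frac{5347}{81}} = \frac{81}{5347} \approx 0.015149$)
$M{\left(g,L \right)} = -65$ ($M{\left(g,L \right)} = \left(-3 + 3 \left(-2\right)\right) - 56 = \left(-3 - 6\right) - 56 = -9 - 56 = -65$)
$-36845 + M{\left(96,l \right)} = -36845 - 65 = -36910$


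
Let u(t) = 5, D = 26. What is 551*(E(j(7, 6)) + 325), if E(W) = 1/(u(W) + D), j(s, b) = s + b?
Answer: 5551876/31 ≈ 1.7909e+5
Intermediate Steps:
j(s, b) = b + s
E(W) = 1/31 (E(W) = 1/(5 + 26) = 1/31)
551*(E(j(7, 6)) + 325) = 551*(1/31 + 325) = 551*(10076/31) = 5551876/31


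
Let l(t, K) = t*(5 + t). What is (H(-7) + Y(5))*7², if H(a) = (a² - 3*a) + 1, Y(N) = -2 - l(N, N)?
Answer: 931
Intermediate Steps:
Y(N) = -2 - N*(5 + N)
H(a) = 1 + a² - 3*a
(H(-7) + Y(5))*7² = ((1 + (-7)² - 3*(-7)) + (-2 - 1*5*(5 + 5)))*7² = ((1 + 49 + 21) + (-2 - 1*5*10))*49 = (71 + (-2 - 50))*49 = (71 - 52)*49 = 19*49 = 931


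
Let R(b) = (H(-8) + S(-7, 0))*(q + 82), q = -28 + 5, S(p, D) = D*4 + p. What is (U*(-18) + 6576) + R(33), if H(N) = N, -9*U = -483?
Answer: 4725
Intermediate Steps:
U = 161/3 (U = -⅑*(-483) = 161/3 ≈ 53.667)
S(p, D) = p + 4*D (S(p, D) = 4*D + p = p + 4*D)
q = -23
R(b) = -885 (R(b) = (-8 + (-7 + 4*0))*(-23 + 82) = (-8 + (-7 + 0))*59 = (-8 - 7)*59 = -15*59 = -885)
(U*(-18) + 6576) + R(33) = ((161/3)*(-18) + 6576) - 885 = (-966 + 6576) - 885 = 5610 - 885 = 4725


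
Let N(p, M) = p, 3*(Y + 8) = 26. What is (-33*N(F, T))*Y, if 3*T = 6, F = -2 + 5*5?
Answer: -506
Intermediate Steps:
F = 23 (F = -2 + 25 = 23)
Y = ⅔ (Y = -8 + (⅓)*26 = -8 + 26/3 = ⅔ ≈ 0.66667)
T = 2 (T = (⅓)*6 = 2)
(-33*N(F, T))*Y = -33*23*(⅔) = -759*⅔ = -506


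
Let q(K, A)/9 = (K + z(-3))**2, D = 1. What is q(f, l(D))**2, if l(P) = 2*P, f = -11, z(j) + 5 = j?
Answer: 10556001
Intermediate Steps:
z(j) = -5 + j
q(K, A) = 9*(-8 + K)**2 (q(K, A) = 9*(K + (-5 - 3))**2 = 9*(K - 8)**2 = 9*(-8 + K)**2)
q(f, l(D))**2 = (9*(-8 - 11)**2)**2 = (9*(-19)**2)**2 = (9*361)**2 = 3249**2 = 10556001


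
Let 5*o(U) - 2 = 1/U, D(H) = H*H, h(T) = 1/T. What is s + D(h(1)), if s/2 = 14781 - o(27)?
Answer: 798179/27 ≈ 29562.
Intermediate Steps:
D(H) = H²
o(U) = ⅖ + 1/(5*U)
s = 798152/27 (s = 2*(14781 - (1 + 2*27)/(5*27)) = 2*(14781 - (1 + 54)/(5*27)) = 2*(14781 - 55/(5*27)) = 2*(14781 - 1*11/27) = 2*(14781 - 11/27) = 2*(399076/27) = 798152/27 ≈ 29561.)
s + D(h(1)) = 798152/27 + (1/1)² = 798152/27 + 1² = 798152/27 + 1 = 798179/27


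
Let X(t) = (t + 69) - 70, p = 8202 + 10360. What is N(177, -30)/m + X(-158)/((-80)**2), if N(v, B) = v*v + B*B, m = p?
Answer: 101657121/59398400 ≈ 1.7114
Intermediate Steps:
p = 18562
m = 18562
X(t) = -1 + t (X(t) = (69 + t) - 70 = -1 + t)
N(v, B) = B**2 + v**2 (N(v, B) = v**2 + B**2 = B**2 + v**2)
N(177, -30)/m + X(-158)/((-80)**2) = ((-30)**2 + 177**2)/18562 + (-1 - 158)/((-80)**2) = (900 + 31329)*(1/18562) - 159/6400 = 32229*(1/18562) - 159*1/6400 = 32229/18562 - 159/6400 = 101657121/59398400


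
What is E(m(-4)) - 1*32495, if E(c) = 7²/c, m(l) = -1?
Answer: -32544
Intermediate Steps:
E(c) = 49/c
E(m(-4)) - 1*32495 = 49/(-1) - 1*32495 = 49*(-1) - 32495 = -49 - 32495 = -32544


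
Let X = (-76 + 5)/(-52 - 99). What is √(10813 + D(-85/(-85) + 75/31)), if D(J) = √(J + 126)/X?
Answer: √(52382508013 + 664702*√31093)/2201 ≈ 104.10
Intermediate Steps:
X = 71/151 (X = -71/(-151) = -71*(-1/151) = 71/151 ≈ 0.47020)
D(J) = 151*√(126 + J)/71 (D(J) = √(J + 126)/(71/151) = √(126 + J)*(151/71) = 151*√(126 + J)/71)
√(10813 + D(-85/(-85) + 75/31)) = √(10813 + 151*√(126 + (-85/(-85) + 75/31))/71) = √(10813 + 151*√(126 + (-85*(-1/85) + 75*(1/31)))/71) = √(10813 + 151*√(126 + (1 + 75/31))/71) = √(10813 + 151*√(126 + 106/31)/71) = √(10813 + 151*√(4012/31)/71) = √(10813 + 151*(2*√31093/31)/71) = √(10813 + 302*√31093/2201)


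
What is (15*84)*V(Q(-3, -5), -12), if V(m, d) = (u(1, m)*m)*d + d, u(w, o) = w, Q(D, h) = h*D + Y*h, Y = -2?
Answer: -393120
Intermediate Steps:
Q(D, h) = -2*h + D*h (Q(D, h) = h*D - 2*h = D*h - 2*h = -2*h + D*h)
V(m, d) = d + d*m (V(m, d) = (1*m)*d + d = m*d + d = d*m + d = d + d*m)
(15*84)*V(Q(-3, -5), -12) = (15*84)*(-12*(1 - 5*(-2 - 3))) = 1260*(-12*(1 - 5*(-5))) = 1260*(-12*(1 + 25)) = 1260*(-12*26) = 1260*(-312) = -393120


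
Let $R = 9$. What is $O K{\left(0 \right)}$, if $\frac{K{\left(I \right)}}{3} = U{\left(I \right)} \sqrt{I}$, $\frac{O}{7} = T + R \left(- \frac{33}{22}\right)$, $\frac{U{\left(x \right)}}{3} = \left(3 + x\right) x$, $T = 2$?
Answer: $0$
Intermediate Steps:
$U{\left(x \right)} = 3 x \left(3 + x\right)$ ($U{\left(x \right)} = 3 \left(3 + x\right) x = 3 x \left(3 + x\right)$)
$O = - \frac{161}{2}$ ($O = 7 \left(2 + 9 \left(- \frac{33}{22}\right)\right) = 7 \left(2 + 9 \left(\left(-33\right) \frac{1}{22}\right)\right) = 7 \left(2 + 9 \left(- \frac{3}{2}\right)\right) = 7 \left(2 - \frac{27}{2}\right) = 7 \left(- \frac{23}{2}\right) = - \frac{161}{2} \approx -80.5$)
$K{\left(I \right)} = 9 I^{\frac{3}{2}} \left(3 + I\right)$ ($K{\left(I \right)} = 3 \cdot 3 I \left(3 + I\right) \sqrt{I} = 3 \cdot 3 I^{\frac{3}{2}} \left(3 + I\right) = 9 I^{\frac{3}{2}} \left(3 + I\right)$)
$O K{\left(0 \right)} = - \frac{161 \cdot 9 \cdot 0^{\frac{3}{2}} \left(3 + 0\right)}{2} = - \frac{161 \cdot 9 \cdot 0 \cdot 3}{2} = \left(- \frac{161}{2}\right) 0 = 0$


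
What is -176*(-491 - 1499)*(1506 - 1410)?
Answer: 33623040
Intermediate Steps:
-176*(-491 - 1499)*(1506 - 1410) = -(-350240)*96 = -176*(-191040) = 33623040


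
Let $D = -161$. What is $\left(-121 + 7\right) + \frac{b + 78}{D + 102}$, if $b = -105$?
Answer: $- \frac{6699}{59} \approx -113.54$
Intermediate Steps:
$\left(-121 + 7\right) + \frac{b + 78}{D + 102} = \left(-121 + 7\right) + \frac{-105 + 78}{-161 + 102} = -114 - \frac{27}{-59} = -114 - - \frac{27}{59} = -114 + \frac{27}{59} = - \frac{6699}{59}$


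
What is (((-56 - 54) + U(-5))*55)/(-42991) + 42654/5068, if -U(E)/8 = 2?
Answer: 934429677/108939194 ≈ 8.5775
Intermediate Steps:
U(E) = -16 (U(E) = -8*2 = -16)
(((-56 - 54) + U(-5))*55)/(-42991) + 42654/5068 = (((-56 - 54) - 16)*55)/(-42991) + 42654/5068 = ((-110 - 16)*55)*(-1/42991) + 42654*(1/5068) = -126*55*(-1/42991) + 21327/2534 = -6930*(-1/42991) + 21327/2534 = 6930/42991 + 21327/2534 = 934429677/108939194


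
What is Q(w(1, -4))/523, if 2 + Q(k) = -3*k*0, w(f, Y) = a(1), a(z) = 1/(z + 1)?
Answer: -2/523 ≈ -0.0038241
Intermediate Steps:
a(z) = 1/(1 + z)
w(f, Y) = 1/2 (w(f, Y) = 1/(1 + 1) = 1/2)
Q(k) = -2 (Q(k) = -2 - 3*k*0 = -2 + 0 = -2)
Q(w(1, -4))/523 = -2/523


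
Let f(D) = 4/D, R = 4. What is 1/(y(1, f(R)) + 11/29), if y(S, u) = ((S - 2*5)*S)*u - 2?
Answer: -29/308 ≈ -0.094156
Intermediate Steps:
y(S, u) = -2 + S*u*(-10 + S) (y(S, u) = ((S - 10)*S)*u - 2 = ((-10 + S)*S)*u - 2 = (S*(-10 + S))*u - 2 = S*u*(-10 + S) - 2 = -2 + S*u*(-10 + S))
1/(y(1, f(R)) + 11/29) = 1/((-2 + (4/4)*1**2 - 10*1*4/4) + 11/29) = 1/((-2 + (4*(1/4))*1 - 10*1*4*(1/4)) + (1/29)*11) = 1/((-2 + 1*1 - 10*1*1) + 11/29) = 1/((-2 + 1 - 10) + 11/29) = 1/(-11 + 11/29) = 1/(-308/29) = -29/308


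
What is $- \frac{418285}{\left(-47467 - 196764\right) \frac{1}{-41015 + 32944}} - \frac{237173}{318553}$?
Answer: $- \frac{1075485919692918}{77800517743} \approx -13824.0$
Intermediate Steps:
$- \frac{418285}{\left(-47467 - 196764\right) \frac{1}{-41015 + 32944}} - \frac{237173}{318553} = - \frac{418285}{\left(-244231\right) \frac{1}{-8071}} - \frac{237173}{318553} = - \frac{418285}{\left(-244231\right) \left(- \frac{1}{8071}\right)} - \frac{237173}{318553} = - \frac{418285}{\frac{244231}{8071}} - \frac{237173}{318553} = \left(-418285\right) \frac{8071}{244231} - \frac{237173}{318553} = - \frac{3375978235}{244231} - \frac{237173}{318553} = - \frac{1075485919692918}{77800517743}$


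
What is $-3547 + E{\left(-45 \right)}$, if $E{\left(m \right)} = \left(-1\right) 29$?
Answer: $-3576$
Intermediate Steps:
$E{\left(m \right)} = -29$
$-3547 + E{\left(-45 \right)} = -3547 - 29 = -3576$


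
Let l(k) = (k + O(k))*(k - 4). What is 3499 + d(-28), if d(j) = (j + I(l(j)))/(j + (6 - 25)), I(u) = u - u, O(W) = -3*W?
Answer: 164481/47 ≈ 3499.6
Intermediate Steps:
l(k) = -2*k*(-4 + k) (l(k) = (k - 3*k)*(k - 4) = (-2*k)*(-4 + k) = -2*k*(-4 + k))
I(u) = 0
d(j) = j/(-19 + j) (d(j) = (j + 0)/(j + (6 - 25)) = j/(j - 19) = j/(-19 + j))
3499 + d(-28) = 3499 - 28/(-19 - 28) = 3499 - 28/(-47) = 3499 - 28*(-1/47) = 3499 + 28/47 = 164481/47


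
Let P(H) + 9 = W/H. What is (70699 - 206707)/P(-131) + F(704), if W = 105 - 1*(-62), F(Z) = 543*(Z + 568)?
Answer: 473746932/673 ≈ 7.0393e+5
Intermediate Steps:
F(Z) = 308424 + 543*Z (F(Z) = 543*(568 + Z) = 308424 + 543*Z)
W = 167 (W = 105 + 62 = 167)
P(H) = -9 + 167/H
(70699 - 206707)/P(-131) + F(704) = (70699 - 206707)/(-9 + 167/(-131)) + (308424 + 543*704) = -136008/(-9 + 167*(-1/131)) + (308424 + 382272) = -136008/(-9 - 167/131) + 690696 = -136008/(-1346/131) + 690696 = -136008*(-131/1346) + 690696 = 8908524/673 + 690696 = 473746932/673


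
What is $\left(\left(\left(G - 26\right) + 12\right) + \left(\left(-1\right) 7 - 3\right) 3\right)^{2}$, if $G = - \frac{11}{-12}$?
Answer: $\frac{267289}{144} \approx 1856.2$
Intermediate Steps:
$G = \frac{11}{12}$ ($G = \left(-11\right) \left(- \frac{1}{12}\right) = \frac{11}{12} \approx 0.91667$)
$\left(\left(\left(G - 26\right) + 12\right) + \left(\left(-1\right) 7 - 3\right) 3\right)^{2} = \left(\left(\left(\frac{11}{12} - 26\right) + 12\right) + \left(\left(-1\right) 7 - 3\right) 3\right)^{2} = \left(\left(- \frac{301}{12} + 12\right) + \left(-7 - 3\right) 3\right)^{2} = \left(- \frac{157}{12} - 30\right)^{2} = \left(- \frac{517}{12}\right)^{2} = \frac{267289}{144}$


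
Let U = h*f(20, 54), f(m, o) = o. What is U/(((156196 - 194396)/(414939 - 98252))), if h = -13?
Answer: 111157137/19100 ≈ 5819.7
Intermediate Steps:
U = -702 (U = -13*54 = -702)
U/(((156196 - 194396)/(414939 - 98252))) = -702*(414939 - 98252)/(156196 - 194396) = -702/((-38200/316687)) = -702/((-38200*1/316687)) = -702/(-38200/316687) = -702*(-316687/38200) = 111157137/19100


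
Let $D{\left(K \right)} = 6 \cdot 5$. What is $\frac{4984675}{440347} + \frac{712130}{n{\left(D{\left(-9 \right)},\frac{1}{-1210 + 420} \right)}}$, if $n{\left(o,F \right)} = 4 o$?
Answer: $\frac{31418247011}{5284164} \approx 5945.7$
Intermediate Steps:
$D{\left(K \right)} = 30$
$\frac{4984675}{440347} + \frac{712130}{n{\left(D{\left(-9 \right)},\frac{1}{-1210 + 420} \right)}} = \frac{4984675}{440347} + \frac{712130}{4 \cdot 30} = 4984675 \cdot \frac{1}{440347} + \frac{712130}{120} = \frac{4984675}{440347} + 712130 \cdot \frac{1}{120} = \frac{4984675}{440347} + \frac{71213}{12} = \frac{31418247011}{5284164}$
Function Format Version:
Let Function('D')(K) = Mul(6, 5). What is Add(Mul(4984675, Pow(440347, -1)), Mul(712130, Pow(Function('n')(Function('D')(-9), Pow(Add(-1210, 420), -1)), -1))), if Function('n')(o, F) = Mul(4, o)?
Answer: Rational(31418247011, 5284164) ≈ 5945.7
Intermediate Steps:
Function('D')(K) = 30
Add(Mul(4984675, Pow(440347, -1)), Mul(712130, Pow(Function('n')(Function('D')(-9), Pow(Add(-1210, 420), -1)), -1))) = Add(Mul(4984675, Pow(440347, -1)), Mul(712130, Pow(Mul(4, 30), -1))) = Add(Mul(4984675, Rational(1, 440347)), Mul(712130, Pow(120, -1))) = Add(Rational(4984675, 440347), Mul(712130, Rational(1, 120))) = Add(Rational(4984675, 440347), Rational(71213, 12)) = Rational(31418247011, 5284164)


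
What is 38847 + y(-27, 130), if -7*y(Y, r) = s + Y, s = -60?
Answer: 272016/7 ≈ 38859.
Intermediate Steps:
y(Y, r) = 60/7 - Y/7 (y(Y, r) = -(-60 + Y)/7 = 60/7 - Y/7)
38847 + y(-27, 130) = 38847 + (60/7 - ⅐*(-27)) = 38847 + (60/7 + 27/7) = 38847 + 87/7 = 272016/7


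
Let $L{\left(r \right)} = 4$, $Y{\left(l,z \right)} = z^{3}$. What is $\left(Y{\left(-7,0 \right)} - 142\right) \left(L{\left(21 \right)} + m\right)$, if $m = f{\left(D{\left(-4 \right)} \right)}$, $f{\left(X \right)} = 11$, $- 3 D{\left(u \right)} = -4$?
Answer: $-2130$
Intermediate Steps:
$D{\left(u \right)} = \frac{4}{3}$ ($D{\left(u \right)} = \left(- \frac{1}{3}\right) \left(-4\right) = \frac{4}{3}$)
$m = 11$
$\left(Y{\left(-7,0 \right)} - 142\right) \left(L{\left(21 \right)} + m\right) = \left(0^{3} - 142\right) \left(4 + 11\right) = \left(0 - 142\right) 15 = \left(-142\right) 15 = -2130$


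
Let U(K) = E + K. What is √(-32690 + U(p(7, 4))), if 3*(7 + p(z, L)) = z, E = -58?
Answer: I*√294774/3 ≈ 180.98*I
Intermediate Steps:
p(z, L) = -7 + z/3
U(K) = -58 + K
√(-32690 + U(p(7, 4))) = √(-32690 + (-58 + (-7 + (⅓)*7))) = √(-32690 + (-58 + (-7 + 7/3))) = √(-32690 + (-58 - 14/3)) = √(-32690 - 188/3) = √(-98258/3) = I*√294774/3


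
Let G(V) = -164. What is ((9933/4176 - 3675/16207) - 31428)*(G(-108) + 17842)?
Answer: -6266600501458345/11280072 ≈ -5.5555e+8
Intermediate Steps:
((9933/4176 - 3675/16207) - 31428)*(G(-108) + 17842) = ((9933/4176 - 3675/16207) - 31428)*(-164 + 17842) = ((9933*(1/4176) - 3675*1/16207) - 31428)*17678 = ((3311/1392 - 3675/16207) - 31428)*17678 = (48545777/22560144 - 31428)*17678 = -708971659855/22560144*17678 = -6266600501458345/11280072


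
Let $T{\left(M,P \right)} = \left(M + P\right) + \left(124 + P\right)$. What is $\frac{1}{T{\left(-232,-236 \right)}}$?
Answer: $- \frac{1}{580} \approx -0.0017241$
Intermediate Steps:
$T{\left(M,P \right)} = 124 + M + 2 P$
$\frac{1}{T{\left(-232,-236 \right)}} = \frac{1}{124 - 232 + 2 \left(-236\right)} = \frac{1}{124 - 232 - 472} = \frac{1}{-580} = - \frac{1}{580}$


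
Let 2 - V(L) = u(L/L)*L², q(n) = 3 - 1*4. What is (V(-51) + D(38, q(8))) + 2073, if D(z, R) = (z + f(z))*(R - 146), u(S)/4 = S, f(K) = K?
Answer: -19501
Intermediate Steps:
q(n) = -1 (q(n) = 3 - 4 = -1)
u(S) = 4*S
D(z, R) = 2*z*(-146 + R) (D(z, R) = (z + z)*(R - 146) = (2*z)*(-146 + R) = 2*z*(-146 + R))
V(L) = 2 - 4*L² (V(L) = 2 - 4*(L/L)*L² = 2 - 4*1*L² = 2 - 4*L²)
(V(-51) + D(38, q(8))) + 2073 = ((2 - 4*(-51)²) + 2*38*(-146 - 1)) + 2073 = ((2 - 4*2601) + 2*38*(-147)) + 2073 = ((2 - 10404) - 11172) + 2073 = (-10402 - 11172) + 2073 = -21574 + 2073 = -19501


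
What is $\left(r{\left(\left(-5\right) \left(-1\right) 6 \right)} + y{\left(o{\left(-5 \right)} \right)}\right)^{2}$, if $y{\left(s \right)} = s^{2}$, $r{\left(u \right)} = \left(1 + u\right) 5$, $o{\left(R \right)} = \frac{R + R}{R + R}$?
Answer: $24336$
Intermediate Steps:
$o{\left(R \right)} = 1$ ($o{\left(R \right)} = \frac{2 R}{2 R} = 2 R \frac{1}{2 R} = 1$)
$r{\left(u \right)} = 5 + 5 u$
$\left(r{\left(\left(-5\right) \left(-1\right) 6 \right)} + y{\left(o{\left(-5 \right)} \right)}\right)^{2} = \left(\left(5 + 5 \left(-5\right) \left(-1\right) 6\right) + 1^{2}\right)^{2} = \left(\left(5 + 5 \cdot 5 \cdot 6\right) + 1\right)^{2} = \left(\left(5 + 5 \cdot 30\right) + 1\right)^{2} = \left(\left(5 + 150\right) + 1\right)^{2} = \left(155 + 1\right)^{2} = 156^{2} = 24336$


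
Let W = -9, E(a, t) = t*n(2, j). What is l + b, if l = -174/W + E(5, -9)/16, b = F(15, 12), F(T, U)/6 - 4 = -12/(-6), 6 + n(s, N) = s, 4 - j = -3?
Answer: 691/12 ≈ 57.583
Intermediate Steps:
j = 7 (j = 4 - 1*(-3) = 4 + 3 = 7)
n(s, N) = -6 + s
E(a, t) = -4*t (E(a, t) = t*(-6 + 2) = t*(-4) = -4*t)
F(T, U) = 36 (F(T, U) = 24 + 6*(-12/(-6)) = 24 + 6*(-12*(-⅙)) = 24 + 6*2 = 24 + 12 = 36)
b = 36
l = 259/12 (l = -174/(-9) - 4*(-9)/16 = -174*(-⅑) + 36*(1/16) = 58/3 + 9/4 = 259/12 ≈ 21.583)
l + b = 259/12 + 36 = 691/12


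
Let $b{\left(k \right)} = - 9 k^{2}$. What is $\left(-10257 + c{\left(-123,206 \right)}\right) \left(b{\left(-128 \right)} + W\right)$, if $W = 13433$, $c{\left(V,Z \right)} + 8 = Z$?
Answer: $1348137357$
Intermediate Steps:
$c{\left(V,Z \right)} = -8 + Z$
$\left(-10257 + c{\left(-123,206 \right)}\right) \left(b{\left(-128 \right)} + W\right) = \left(-10257 + \left(-8 + 206\right)\right) \left(- 9 \left(-128\right)^{2} + 13433\right) = \left(-10257 + 198\right) \left(\left(-9\right) 16384 + 13433\right) = - 10059 \left(-147456 + 13433\right) = \left(-10059\right) \left(-134023\right) = 1348137357$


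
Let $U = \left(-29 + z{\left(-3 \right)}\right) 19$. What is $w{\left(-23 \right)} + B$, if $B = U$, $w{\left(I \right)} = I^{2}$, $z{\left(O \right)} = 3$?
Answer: $35$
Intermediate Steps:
$U = -494$ ($U = \left(-29 + 3\right) 19 = \left(-26\right) 19 = -494$)
$B = -494$
$w{\left(-23 \right)} + B = \left(-23\right)^{2} - 494 = 529 - 494 = 35$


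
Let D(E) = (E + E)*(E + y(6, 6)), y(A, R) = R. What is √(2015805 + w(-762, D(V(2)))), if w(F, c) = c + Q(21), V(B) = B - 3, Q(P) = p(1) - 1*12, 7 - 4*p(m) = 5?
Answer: √8063134/2 ≈ 1419.8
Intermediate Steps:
p(m) = ½ (p(m) = 7/4 - ¼*5 = 7/4 - 5/4 = ½)
Q(P) = -23/2 (Q(P) = ½ - 1*12 = ½ - 12 = -23/2)
V(B) = -3 + B
D(E) = 2*E*(6 + E) (D(E) = (E + E)*(E + 6) = (2*E)*(6 + E) = 2*E*(6 + E))
w(F, c) = -23/2 + c (w(F, c) = c - 23/2 = -23/2 + c)
√(2015805 + w(-762, D(V(2)))) = √(2015805 + (-23/2 + 2*(-3 + 2)*(6 + (-3 + 2)))) = √(2015805 + (-23/2 + 2*(-1)*(6 - 1))) = √(2015805 + (-23/2 + 2*(-1)*5)) = √(2015805 + (-23/2 - 10)) = √(2015805 - 43/2) = √(4031567/2) = √8063134/2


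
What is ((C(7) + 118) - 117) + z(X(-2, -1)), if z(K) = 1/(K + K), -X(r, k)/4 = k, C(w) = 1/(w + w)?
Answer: 67/56 ≈ 1.1964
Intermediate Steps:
C(w) = 1/(2*w)
X(r, k) = -4*k
z(K) = 1/(2*K)
((C(7) + 118) - 117) + z(X(-2, -1)) = (((½)/7 + 118) - 117) + 1/(2*((-4*(-1)))) = (((½)*(⅐) + 118) - 117) + (½)/4 = ((1/14 + 118) - 117) + (½)*(¼) = (1653/14 - 117) + ⅛ = 15/14 + ⅛ = 67/56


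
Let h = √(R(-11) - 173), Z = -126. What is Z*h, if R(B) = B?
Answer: -252*I*√46 ≈ -1709.1*I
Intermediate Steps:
h = 2*I*√46 (h = √(-11 - 173) = √(-184) = 2*I*√46 ≈ 13.565*I)
Z*h = -252*I*√46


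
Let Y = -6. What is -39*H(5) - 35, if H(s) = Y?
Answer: 199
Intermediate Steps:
H(s) = -6
-39*H(5) - 35 = -39*(-6) - 35 = 234 - 35 = 199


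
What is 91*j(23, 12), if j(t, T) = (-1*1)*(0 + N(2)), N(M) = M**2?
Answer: -364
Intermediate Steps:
j(t, T) = -4 (j(t, T) = (-1*1)*(0 + 2**2) = -(0 + 4) = -1*4 = -4)
91*j(23, 12) = 91*(-4) = -364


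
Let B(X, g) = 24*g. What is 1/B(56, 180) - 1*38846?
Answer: -167814719/4320 ≈ -38846.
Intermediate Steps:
1/B(56, 180) - 1*38846 = 1/(24*180) - 1*38846 = 1/4320 - 38846 = -167814719/4320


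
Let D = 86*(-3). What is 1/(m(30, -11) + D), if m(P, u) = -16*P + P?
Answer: -1/708 ≈ -0.0014124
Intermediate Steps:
m(P, u) = -15*P
D = -258
1/(m(30, -11) + D) = 1/(-15*30 - 258) = 1/(-450 - 258) = 1/(-708) = -1/708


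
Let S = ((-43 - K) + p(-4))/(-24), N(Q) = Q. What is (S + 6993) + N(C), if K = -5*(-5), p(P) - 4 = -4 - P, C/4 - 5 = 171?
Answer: 23099/3 ≈ 7699.7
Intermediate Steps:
C = 704 (C = 20 + 4*171 = 20 + 684 = 704)
p(P) = -P (p(P) = 4 + (-4 - P) = -P)
K = 25
S = 8/3 (S = ((-43 - 1*25) - 1*(-4))/(-24) = ((-43 - 25) + 4)*(-1/24) = (-68 + 4)*(-1/24) = -64*(-1/24) = 8/3 ≈ 2.6667)
(S + 6993) + N(C) = (8/3 + 6993) + 704 = 20987/3 + 704 = 23099/3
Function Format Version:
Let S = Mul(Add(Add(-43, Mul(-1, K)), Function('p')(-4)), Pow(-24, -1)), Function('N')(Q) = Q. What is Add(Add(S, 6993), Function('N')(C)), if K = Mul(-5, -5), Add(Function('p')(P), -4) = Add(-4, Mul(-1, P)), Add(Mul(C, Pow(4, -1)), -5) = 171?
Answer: Rational(23099, 3) ≈ 7699.7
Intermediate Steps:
C = 704 (C = Add(20, Mul(4, 171)) = Add(20, 684) = 704)
Function('p')(P) = Mul(-1, P) (Function('p')(P) = Add(4, Add(-4, Mul(-1, P))) = Mul(-1, P))
K = 25
S = Rational(8, 3) (S = Mul(Add(Add(-43, Mul(-1, 25)), Mul(-1, -4)), Pow(-24, -1)) = Mul(Add(Add(-43, -25), 4), Rational(-1, 24)) = Mul(Add(-68, 4), Rational(-1, 24)) = Mul(-64, Rational(-1, 24)) = Rational(8, 3) ≈ 2.6667)
Add(Add(S, 6993), Function('N')(C)) = Add(Add(Rational(8, 3), 6993), 704) = Add(Rational(20987, 3), 704) = Rational(23099, 3)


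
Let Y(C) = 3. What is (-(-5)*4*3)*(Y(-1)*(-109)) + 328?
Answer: -19292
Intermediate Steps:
(-(-5)*4*3)*(Y(-1)*(-109)) + 328 = (-(-5)*4*3)*(3*(-109)) + 328 = (-1*(-20)*3)*(-327) + 328 = (20*3)*(-327) + 328 = 60*(-327) + 328 = -19620 + 328 = -19292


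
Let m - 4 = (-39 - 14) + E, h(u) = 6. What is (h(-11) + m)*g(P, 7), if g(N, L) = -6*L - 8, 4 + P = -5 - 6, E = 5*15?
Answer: -1600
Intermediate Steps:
E = 75
m = 26 (m = 4 + ((-39 - 14) + 75) = 4 + (-53 + 75) = 4 + 22 = 26)
P = -15 (P = -4 + (-5 - 6) = -4 - 11 = -15)
g(N, L) = -8 - 6*L
(h(-11) + m)*g(P, 7) = (6 + 26)*(-8 - 6*7) = 32*(-8 - 42) = 32*(-50) = -1600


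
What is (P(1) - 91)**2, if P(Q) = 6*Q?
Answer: 7225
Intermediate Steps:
(P(1) - 91)**2 = (6*1 - 91)**2 = (6 - 91)**2 = (-85)**2 = 7225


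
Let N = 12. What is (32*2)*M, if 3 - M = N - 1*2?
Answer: -448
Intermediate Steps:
M = -7 (M = 3 - (12 - 1*2) = 3 - (12 - 2) = 3 - 1*10 = 3 - 10 = -7)
(32*2)*M = (32*2)*(-7) = 64*(-7) = -448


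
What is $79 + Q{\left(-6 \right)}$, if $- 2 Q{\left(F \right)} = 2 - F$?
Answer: $75$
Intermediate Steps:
$Q{\left(F \right)} = -1 + \frac{F}{2}$ ($Q{\left(F \right)} = - \frac{2 - F}{2} = -1 + \frac{F}{2}$)
$79 + Q{\left(-6 \right)} = 79 + \left(-1 + \frac{1}{2} \left(-6\right)\right) = 79 - 4 = 75$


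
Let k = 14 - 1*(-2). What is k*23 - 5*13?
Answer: 303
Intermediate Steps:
k = 16 (k = 14 + 2 = 16)
k*23 - 5*13 = 16*23 - 5*13 = 368 - 65 = 303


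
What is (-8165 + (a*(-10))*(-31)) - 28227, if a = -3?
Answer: -37322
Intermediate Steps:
(-8165 + (a*(-10))*(-31)) - 28227 = (-8165 - 3*(-10)*(-31)) - 28227 = (-8165 + 30*(-31)) - 28227 = (-8165 - 930) - 28227 = -9095 - 28227 = -37322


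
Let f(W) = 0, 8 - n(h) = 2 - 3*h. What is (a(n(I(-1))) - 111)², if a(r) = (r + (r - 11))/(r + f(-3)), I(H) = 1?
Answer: 984064/81 ≈ 12149.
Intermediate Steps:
n(h) = 6 + 3*h (n(h) = 8 - (2 - 3*h) = 8 + (-2 + 3*h) = 6 + 3*h)
a(r) = (-11 + 2*r)/r (a(r) = (r + (r - 11))/(r + 0) = (r + (-11 + r))/r = (-11 + 2*r)/r)
(a(n(I(-1))) - 111)² = ((2 - 11/(6 + 3*1)) - 111)² = ((2 - 11/(6 + 3)) - 111)² = ((2 - 11/9) - 111)² = (7/9 - 111)² = (-992/9)² = 984064/81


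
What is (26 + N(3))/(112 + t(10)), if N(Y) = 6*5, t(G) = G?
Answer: 28/61 ≈ 0.45902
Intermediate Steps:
N(Y) = 30
(26 + N(3))/(112 + t(10)) = (26 + 30)/(112 + 10) = 56/122 = (1/122)*56 = 28/61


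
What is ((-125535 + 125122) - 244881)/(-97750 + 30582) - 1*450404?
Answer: -15126245289/33584 ≈ -4.5040e+5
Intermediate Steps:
((-125535 + 125122) - 244881)/(-97750 + 30582) - 1*450404 = (-413 - 244881)/(-67168) - 450404 = -245294*(-1/67168) - 450404 = 122647/33584 - 450404 = -15126245289/33584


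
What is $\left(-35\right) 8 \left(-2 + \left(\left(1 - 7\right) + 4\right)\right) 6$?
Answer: $6720$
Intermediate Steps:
$\left(-35\right) 8 \left(-2 + \left(\left(1 - 7\right) + 4\right)\right) 6 = - 280 \left(-2 + \left(\left(1 - 7\right) + 4\right)\right) 6 = - 280 \left(-2 + \left(-6 + 4\right)\right) 6 = - 280 \left(-2 - 2\right) 6 = - 280 \left(\left(-4\right) 6\right) = \left(-280\right) \left(-24\right) = 6720$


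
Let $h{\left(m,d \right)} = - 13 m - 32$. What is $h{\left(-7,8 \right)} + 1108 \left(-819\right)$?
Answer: $-907393$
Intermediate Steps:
$h{\left(m,d \right)} = -32 - 13 m$
$h{\left(-7,8 \right)} + 1108 \left(-819\right) = \left(-32 - -91\right) + 1108 \left(-819\right) = \left(-32 + 91\right) - 907452 = 59 - 907452 = -907393$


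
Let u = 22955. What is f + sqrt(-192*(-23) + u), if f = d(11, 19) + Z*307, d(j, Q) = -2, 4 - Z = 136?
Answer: -40526 + sqrt(27371) ≈ -40361.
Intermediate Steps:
Z = -132 (Z = 4 - 1*136 = 4 - 136 = -132)
f = -40526 (f = -2 - 132*307 = -2 - 40524 = -40526)
f + sqrt(-192*(-23) + u) = -40526 + sqrt(-192*(-23) + 22955) = -40526 + sqrt(4416 + 22955) = -40526 + sqrt(27371)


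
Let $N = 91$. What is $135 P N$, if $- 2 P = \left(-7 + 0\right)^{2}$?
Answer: $- \frac{601965}{2} \approx -3.0098 \cdot 10^{5}$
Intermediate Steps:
$P = - \frac{49}{2}$ ($P = - \frac{\left(-7 + 0\right)^{2}}{2} = - \frac{\left(-7\right)^{2}}{2} = \left(- \frac{1}{2}\right) 49 = - \frac{49}{2} \approx -24.5$)
$135 P N = 135 \left(- \frac{49}{2}\right) 91 = \left(- \frac{6615}{2}\right) 91 = - \frac{601965}{2}$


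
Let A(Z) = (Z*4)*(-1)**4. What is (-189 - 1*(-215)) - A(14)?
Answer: -30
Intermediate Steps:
A(Z) = 4*Z (A(Z) = (4*Z)*1 = 4*Z)
(-189 - 1*(-215)) - A(14) = (-189 - 1*(-215)) - 4*14 = (-189 + 215) - 1*56 = 26 - 56 = -30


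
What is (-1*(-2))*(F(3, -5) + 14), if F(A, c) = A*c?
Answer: -2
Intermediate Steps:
(-1*(-2))*(F(3, -5) + 14) = (-1*(-2))*(3*(-5) + 14) = 2*(-15 + 14) = 2*(-1) = -2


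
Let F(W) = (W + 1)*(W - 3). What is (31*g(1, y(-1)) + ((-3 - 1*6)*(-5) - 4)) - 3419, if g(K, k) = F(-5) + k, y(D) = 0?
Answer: -2386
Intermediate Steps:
F(W) = (1 + W)*(-3 + W)
g(K, k) = 32 + k (g(K, k) = (-3 + (-5)² - 2*(-5)) + k = (-3 + 25 + 10) + k = 32 + k)
(31*g(1, y(-1)) + ((-3 - 1*6)*(-5) - 4)) - 3419 = (31*(32 + 0) + ((-3 - 1*6)*(-5) - 4)) - 3419 = (31*32 + ((-3 - 6)*(-5) - 4)) - 3419 = (992 + (-9*(-5) - 4)) - 3419 = (992 + (45 - 4)) - 3419 = (992 + 41) - 3419 = 1033 - 3419 = -2386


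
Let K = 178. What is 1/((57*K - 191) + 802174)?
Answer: 1/812129 ≈ 1.2313e-6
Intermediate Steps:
1/((57*K - 191) + 802174) = 1/((57*178 - 191) + 802174) = 1/((10146 - 191) + 802174) = 1/(9955 + 802174) = 1/812129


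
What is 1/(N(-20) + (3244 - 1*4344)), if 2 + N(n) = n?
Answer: -1/1122 ≈ -0.00089127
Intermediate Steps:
N(n) = -2 + n
1/(N(-20) + (3244 - 1*4344)) = 1/((-2 - 20) + (3244 - 1*4344)) = 1/(-22 + (3244 - 4344)) = 1/(-22 - 1100) = 1/(-1122) = -1/1122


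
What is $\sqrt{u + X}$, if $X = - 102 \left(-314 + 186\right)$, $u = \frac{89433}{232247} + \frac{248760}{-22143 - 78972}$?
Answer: $\frac{\sqrt{3555064466810571345351}}{521859009} \approx 114.25$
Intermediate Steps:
$u = - \frac{1082905465}{521859009}$ ($u = 89433 \cdot \frac{1}{232247} + \frac{248760}{-101115} = \frac{89433}{232247} + 248760 \left(- \frac{1}{101115}\right) = \frac{89433}{232247} - \frac{5528}{2247} = - \frac{1082905465}{521859009} \approx -2.0751$)
$X = 13056$ ($X = \left(-102\right) \left(-128\right) = 13056$)
$\sqrt{u + X} = \sqrt{- \frac{1082905465}{521859009} + 13056} = \sqrt{\frac{6812308316039}{521859009}} = \frac{\sqrt{3555064466810571345351}}{521859009}$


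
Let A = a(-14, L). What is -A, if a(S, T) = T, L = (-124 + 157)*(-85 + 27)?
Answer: 1914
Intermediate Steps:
L = -1914 (L = 33*(-58) = -1914)
A = -1914
-A = -1*(-1914) = 1914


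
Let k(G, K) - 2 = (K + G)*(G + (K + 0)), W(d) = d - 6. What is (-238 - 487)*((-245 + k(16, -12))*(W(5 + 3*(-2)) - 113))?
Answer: -19749000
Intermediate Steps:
W(d) = -6 + d
k(G, K) = 2 + (G + K)² (k(G, K) = 2 + (K + G)*(G + (K + 0)) = 2 + (G + K)*(G + K) = 2 + (G + K)²)
(-238 - 487)*((-245 + k(16, -12))*(W(5 + 3*(-2)) - 113)) = (-238 - 487)*((-245 + (2 + (16 - 12)²))*((-6 + (5 + 3*(-2))) - 113)) = -725*(-245 + (2 + 4²))*((-6 + (5 - 6)) - 113) = -725*(-245 + (2 + 16))*((-6 - 1) - 113) = -725*(-245 + 18)*(-7 - 113) = -(-164575)*(-120) = -725*27240 = -19749000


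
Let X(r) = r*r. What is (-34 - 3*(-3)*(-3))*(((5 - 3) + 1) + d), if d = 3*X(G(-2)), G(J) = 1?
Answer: -366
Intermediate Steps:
X(r) = r**2
d = 3 (d = 3*1**2 = 3*1 = 3)
(-34 - 3*(-3)*(-3))*(((5 - 3) + 1) + d) = (-34 - 3*(-3)*(-3))*(((5 - 3) + 1) + 3) = (-34 + 9*(-3))*((2 + 1) + 3) = (-34 - 27)*(3 + 3) = -61*6 = -366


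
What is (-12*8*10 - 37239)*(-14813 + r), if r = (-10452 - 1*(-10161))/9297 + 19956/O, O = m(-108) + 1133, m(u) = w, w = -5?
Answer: 54878864040847/97102 ≈ 5.6517e+8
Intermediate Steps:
m(u) = -5
O = 1128 (O = -5 + 1133 = 1128)
r = 5144519/291306 (r = (-10452 - 1*(-10161))/9297 + 19956/1128 = (-10452 + 10161)*(1/9297) + 19956*(1/1128) = -291*1/9297 + 1663/94 = -97/3099 + 1663/94 = 5144519/291306 ≈ 17.660)
(-12*8*10 - 37239)*(-14813 + r) = (-12*8*10 - 37239)*(-14813 + 5144519/291306) = (-96*10 - 37239)*(-4309971259/291306) = (-960 - 37239)*(-4309971259/291306) = -38199*(-4309971259/291306) = 54878864040847/97102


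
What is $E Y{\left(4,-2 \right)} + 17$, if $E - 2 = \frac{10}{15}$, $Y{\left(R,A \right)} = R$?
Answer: $\frac{83}{3} \approx 27.667$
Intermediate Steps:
$E = \frac{8}{3}$ ($E = 2 + \frac{10}{15} = 2 + 10 \cdot \frac{1}{15} = 2 + \frac{2}{3} = \frac{8}{3} \approx 2.6667$)
$E Y{\left(4,-2 \right)} + 17 = \frac{8}{3} \cdot 4 + 17 = \frac{32}{3} + 17 = \frac{83}{3}$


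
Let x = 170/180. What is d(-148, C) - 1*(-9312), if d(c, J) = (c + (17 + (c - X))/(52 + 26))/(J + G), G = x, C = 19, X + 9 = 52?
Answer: 43423950/4667 ≈ 9304.5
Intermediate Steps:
X = 43 (X = -9 + 52 = 43)
x = 17/18 (x = 170*(1/180) = 17/18 ≈ 0.94444)
G = 17/18 ≈ 0.94444
d(c, J) = (-⅓ + 79*c/78)/(17/18 + J) (d(c, J) = (c + (17 + (c - 1*43))/(52 + 26))/(J + 17/18) = (c + (17 + (c - 43))/78)/(17/18 + J) = (c + (17 + (-43 + c))*(1/78))/(17/18 + J) = (c + (-26 + c)*(1/78))/(17/18 + J) = (c + (-⅓ + c/78))/(17/18 + J) = (-⅓ + 79*c/78)/(17/18 + J))
d(-148, C) - 1*(-9312) = 3*(-26 + 79*(-148))/(13*(17 + 18*19)) - 1*(-9312) = 3*(-26 - 11692)/(13*(17 + 342)) + 9312 = (3/13)*(-11718)/359 + 9312 = (3/13)*(1/359)*(-11718) + 9312 = -35154/4667 + 9312 = 43423950/4667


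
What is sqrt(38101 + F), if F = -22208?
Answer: sqrt(15893) ≈ 126.07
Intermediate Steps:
sqrt(38101 + F) = sqrt(38101 - 22208) = sqrt(15893)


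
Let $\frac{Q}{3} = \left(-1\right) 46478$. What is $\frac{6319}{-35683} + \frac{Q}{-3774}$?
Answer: $\frac{48544858}{1320271} \approx 36.769$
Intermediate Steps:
$Q = -139434$ ($Q = 3 \left(\left(-1\right) 46478\right) = 3 \left(-46478\right) = -139434$)
$\frac{6319}{-35683} + \frac{Q}{-3774} = \frac{6319}{-35683} - \frac{139434}{-3774} = 6319 \left(- \frac{1}{35683}\right) - - \frac{1367}{37} = - \frac{6319}{35683} + \frac{1367}{37} = \frac{48544858}{1320271}$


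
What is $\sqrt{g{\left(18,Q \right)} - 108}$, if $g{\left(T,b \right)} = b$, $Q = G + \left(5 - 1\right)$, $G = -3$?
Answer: $i \sqrt{107} \approx 10.344 i$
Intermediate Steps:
$Q = 1$ ($Q = -3 + \left(5 - 1\right) = -3 + 4 = 1$)
$\sqrt{g{\left(18,Q \right)} - 108} = \sqrt{1 - 108} = \sqrt{-107} = i \sqrt{107}$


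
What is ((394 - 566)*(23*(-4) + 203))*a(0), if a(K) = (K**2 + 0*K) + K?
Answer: 0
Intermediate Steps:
a(K) = K + K**2 (a(K) = (K**2 + 0) + K = K**2 + K = K + K**2)
((394 - 566)*(23*(-4) + 203))*a(0) = ((394 - 566)*(23*(-4) + 203))*(0*(1 + 0)) = (-172*(-92 + 203))*(0*1) = -172*111*0 = -19092*0 = 0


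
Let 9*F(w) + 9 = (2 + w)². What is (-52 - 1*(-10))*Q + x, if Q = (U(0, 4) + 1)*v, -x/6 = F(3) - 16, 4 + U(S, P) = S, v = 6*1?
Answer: 2524/3 ≈ 841.33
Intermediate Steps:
v = 6
U(S, P) = -4 + S
F(w) = -1 + (2 + w)²/9
x = 256/3 (x = -6*((-1 + (2 + 3)²/9) - 16) = -6*((-1 + (⅑)*5²) - 16) = -6*((-1 + (⅑)*25) - 16) = -6*((-1 + 25/9) - 16) = -6*(16/9 - 16) = -6*(-128/9) = 256/3 ≈ 85.333)
Q = -18 (Q = ((-4 + 0) + 1)*6 = (-4 + 1)*6 = -3*6 = -18)
(-52 - 1*(-10))*Q + x = (-52 - 1*(-10))*(-18) + 256/3 = (-52 + 10)*(-18) + 256/3 = -42*(-18) + 256/3 = 756 + 256/3 = 2524/3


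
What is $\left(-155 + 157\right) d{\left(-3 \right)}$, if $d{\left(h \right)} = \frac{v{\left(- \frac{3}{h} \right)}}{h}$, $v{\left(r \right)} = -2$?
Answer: $\frac{4}{3} \approx 1.3333$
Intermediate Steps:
$d{\left(h \right)} = - \frac{2}{h}$
$\left(-155 + 157\right) d{\left(-3 \right)} = \left(-155 + 157\right) \left(- \frac{2}{-3}\right) = 2 \left(\left(-2\right) \left(- \frac{1}{3}\right)\right) = 2 \cdot \frac{2}{3} = \frac{4}{3}$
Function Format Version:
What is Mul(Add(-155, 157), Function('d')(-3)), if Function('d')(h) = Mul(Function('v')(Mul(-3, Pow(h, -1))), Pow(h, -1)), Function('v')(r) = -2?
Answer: Rational(4, 3) ≈ 1.3333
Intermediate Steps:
Function('d')(h) = Mul(-2, Pow(h, -1))
Mul(Add(-155, 157), Function('d')(-3)) = Mul(Add(-155, 157), Mul(-2, Pow(-3, -1))) = Mul(2, Mul(-2, Rational(-1, 3))) = Mul(2, Rational(2, 3)) = Rational(4, 3)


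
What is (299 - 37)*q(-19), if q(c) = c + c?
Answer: -9956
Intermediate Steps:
q(c) = 2*c
(299 - 37)*q(-19) = (299 - 37)*(2*(-19)) = 262*(-38) = -9956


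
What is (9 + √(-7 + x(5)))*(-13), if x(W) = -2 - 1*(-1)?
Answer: -117 - 26*I*√2 ≈ -117.0 - 36.77*I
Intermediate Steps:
x(W) = -1 (x(W) = -2 + 1 = -1)
(9 + √(-7 + x(5)))*(-13) = (9 + √(-7 - 1))*(-13) = (9 + √(-8))*(-13) = (9 + 2*I*√2)*(-13) = -117 - 26*I*√2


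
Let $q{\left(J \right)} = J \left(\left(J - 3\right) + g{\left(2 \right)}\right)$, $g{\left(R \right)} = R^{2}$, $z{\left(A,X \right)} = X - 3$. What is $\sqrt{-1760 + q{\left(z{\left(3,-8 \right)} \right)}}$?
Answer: $5 i \sqrt{66} \approx 40.62 i$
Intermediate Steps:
$z{\left(A,X \right)} = -3 + X$
$q{\left(J \right)} = J \left(1 + J\right)$ ($q{\left(J \right)} = J \left(\left(J - 3\right) + 2^{2}\right) = J \left(\left(J - 3\right) + 4\right) = J \left(\left(-3 + J\right) + 4\right) = J \left(1 + J\right)$)
$\sqrt{-1760 + q{\left(z{\left(3,-8 \right)} \right)}} = \sqrt{-1760 + \left(-3 - 8\right) \left(1 - 11\right)} = \sqrt{-1760 - 11 \left(1 - 11\right)} = \sqrt{-1760 - -110} = \sqrt{-1760 + 110} = \sqrt{-1650} = 5 i \sqrt{66}$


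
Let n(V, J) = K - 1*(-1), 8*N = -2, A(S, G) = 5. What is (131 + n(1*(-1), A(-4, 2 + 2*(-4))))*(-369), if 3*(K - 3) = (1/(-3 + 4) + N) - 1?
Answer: -199137/4 ≈ -49784.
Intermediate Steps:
N = -1/4 (N = (1/8)*(-2) = -1/4 ≈ -0.25000)
K = 35/12 (K = 3 + ((1/(-3 + 4) - 1/4) - 1)/3 = 3 + ((1/1 - 1/4) - 1)/3 = 3 + ((1 - 1/4) - 1)/3 = 3 + (3/4 - 1)/3 = 3 + (1/3)*(-1/4) = 3 - 1/12 = 35/12 ≈ 2.9167)
n(V, J) = 47/12 (n(V, J) = 35/12 - 1*(-1) = 35/12 + 1 = 47/12)
(131 + n(1*(-1), A(-4, 2 + 2*(-4))))*(-369) = (131 + 47/12)*(-369) = (1619/12)*(-369) = -199137/4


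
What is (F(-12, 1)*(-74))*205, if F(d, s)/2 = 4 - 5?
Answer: 30340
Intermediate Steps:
F(d, s) = -2 (F(d, s) = 2*(4 - 5) = 2*(-1) = -2)
(F(-12, 1)*(-74))*205 = -2*(-74)*205 = 148*205 = 30340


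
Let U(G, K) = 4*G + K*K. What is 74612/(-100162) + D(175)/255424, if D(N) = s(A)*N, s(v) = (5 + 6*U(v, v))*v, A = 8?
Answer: 3900879707/1598986168 ≈ 2.4396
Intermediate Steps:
U(G, K) = K² + 4*G (U(G, K) = 4*G + K² = K² + 4*G)
s(v) = v*(5 + 6*v² + 24*v) (s(v) = (5 + 6*(v² + 4*v))*v = (5 + (6*v² + 24*v))*v = (5 + 6*v² + 24*v)*v = v*(5 + 6*v² + 24*v))
D(N) = 4648*N (D(N) = (8*(5 + 6*8² + 24*8))*N = (8*(5 + 6*64 + 192))*N = (8*(5 + 384 + 192))*N = (8*581)*N = 4648*N)
74612/(-100162) + D(175)/255424 = 74612/(-100162) + (4648*175)/255424 = 74612*(-1/100162) + 813400*(1/255424) = -37306/50081 + 101675/31928 = 3900879707/1598986168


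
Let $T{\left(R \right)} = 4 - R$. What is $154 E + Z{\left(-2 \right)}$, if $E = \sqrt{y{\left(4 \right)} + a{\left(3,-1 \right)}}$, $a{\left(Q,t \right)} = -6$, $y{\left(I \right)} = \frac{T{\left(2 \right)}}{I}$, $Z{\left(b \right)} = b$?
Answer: $-2 + 77 i \sqrt{22} \approx -2.0 + 361.16 i$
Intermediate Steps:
$y{\left(I \right)} = \frac{2}{I}$ ($y{\left(I \right)} = \frac{4 - 2}{I} = \frac{2}{I}$)
$E = \frac{i \sqrt{22}}{2}$ ($E = \sqrt{\frac{2}{4} - 6} = \sqrt{2 \cdot \frac{1}{4} - 6} = \sqrt{\frac{1}{2} - 6} = \sqrt{- \frac{11}{2}} = \frac{i \sqrt{22}}{2} \approx 2.3452 i$)
$154 E + Z{\left(-2 \right)} = 154 \frac{i \sqrt{22}}{2} - 2 = 77 i \sqrt{22} - 2 = -2 + 77 i \sqrt{22}$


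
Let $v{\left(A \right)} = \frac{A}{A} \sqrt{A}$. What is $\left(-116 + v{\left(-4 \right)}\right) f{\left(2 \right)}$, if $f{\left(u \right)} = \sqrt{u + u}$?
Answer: $-232 + 4 i \approx -232.0 + 4.0 i$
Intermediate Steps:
$v{\left(A \right)} = \sqrt{A}$ ($v{\left(A \right)} = 1 \sqrt{A} = \sqrt{A}$)
$f{\left(u \right)} = \sqrt{2} \sqrt{u}$ ($f{\left(u \right)} = \sqrt{2 u} = \sqrt{2} \sqrt{u}$)
$\left(-116 + v{\left(-4 \right)}\right) f{\left(2 \right)} = \left(-116 + \sqrt{-4}\right) \sqrt{2} \sqrt{2} = \left(-116 + 2 i\right) 2 = -232 + 4 i$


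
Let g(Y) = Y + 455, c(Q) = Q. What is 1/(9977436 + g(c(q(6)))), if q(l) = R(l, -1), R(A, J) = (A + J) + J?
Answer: 1/9977895 ≈ 1.0022e-7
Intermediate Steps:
R(A, J) = A + 2*J
q(l) = -2 + l (q(l) = l + 2*(-1) = l - 2 = -2 + l)
g(Y) = 455 + Y
1/(9977436 + g(c(q(6)))) = 1/(9977436 + (455 + (-2 + 6))) = 1/(9977436 + (455 + 4)) = 1/(9977436 + 459) = 1/9977895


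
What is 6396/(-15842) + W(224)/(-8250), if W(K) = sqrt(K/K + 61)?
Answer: -3198/7921 - sqrt(62)/8250 ≈ -0.40469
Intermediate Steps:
W(K) = sqrt(62) (W(K) = sqrt(1 + 61) = sqrt(62))
6396/(-15842) + W(224)/(-8250) = 6396/(-15842) + sqrt(62)/(-8250) = 6396*(-1/15842) + sqrt(62)*(-1/8250) = -3198/7921 - sqrt(62)/8250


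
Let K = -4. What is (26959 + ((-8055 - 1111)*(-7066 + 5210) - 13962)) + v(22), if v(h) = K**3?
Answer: 17025029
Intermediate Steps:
v(h) = -64 (v(h) = (-4)**3 = -64)
(26959 + ((-8055 - 1111)*(-7066 + 5210) - 13962)) + v(22) = (26959 + ((-8055 - 1111)*(-7066 + 5210) - 13962)) - 64 = (26959 + (-9166*(-1856) - 13962)) - 64 = (26959 + (17012096 - 13962)) - 64 = (26959 + 16998134) - 64 = 17025093 - 64 = 17025029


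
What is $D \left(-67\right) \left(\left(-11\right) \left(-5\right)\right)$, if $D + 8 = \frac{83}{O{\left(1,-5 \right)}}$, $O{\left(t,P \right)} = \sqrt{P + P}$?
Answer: $29480 + \frac{61171 i \sqrt{10}}{2} \approx 29480.0 + 96720.0 i$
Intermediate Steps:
$O{\left(t,P \right)} = \sqrt{2} \sqrt{P}$ ($O{\left(t,P \right)} = \sqrt{2 P} = \sqrt{2} \sqrt{P}$)
$D = -8 - \frac{83 i \sqrt{10}}{10}$ ($D = -8 + \frac{83}{\sqrt{2} \sqrt{-5}} = -8 + \frac{83}{\sqrt{2} i \sqrt{5}} = -8 + \frac{83}{i \sqrt{10}} = -8 + 83 \left(- \frac{i \sqrt{10}}{10}\right) = -8 - \frac{83 i \sqrt{10}}{10} \approx -8.0 - 26.247 i$)
$D \left(-67\right) \left(\left(-11\right) \left(-5\right)\right) = \left(-8 - \frac{83 i \sqrt{10}}{10}\right) \left(-67\right) \left(\left(-11\right) \left(-5\right)\right) = \left(536 + \frac{5561 i \sqrt{10}}{10}\right) 55 = 29480 + \frac{61171 i \sqrt{10}}{2}$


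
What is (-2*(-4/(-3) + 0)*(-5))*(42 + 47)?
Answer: 3560/3 ≈ 1186.7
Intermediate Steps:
(-2*(-4/(-3) + 0)*(-5))*(42 + 47) = (-2*(-4*(-⅓) + 0)*(-5))*89 = (-2*(4/3 + 0)*(-5))*89 = (-2*4/3*(-5))*89 = -8/3*(-5)*89 = (40/3)*89 = 3560/3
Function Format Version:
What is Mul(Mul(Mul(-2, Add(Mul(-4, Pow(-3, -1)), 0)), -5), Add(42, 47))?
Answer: Rational(3560, 3) ≈ 1186.7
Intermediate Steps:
Mul(Mul(Mul(-2, Add(Mul(-4, Pow(-3, -1)), 0)), -5), Add(42, 47)) = Mul(Mul(Mul(-2, Add(Mul(-4, Rational(-1, 3)), 0)), -5), 89) = Mul(Mul(Mul(-2, Add(Rational(4, 3), 0)), -5), 89) = Mul(Mul(Mul(-2, Rational(4, 3)), -5), 89) = Mul(Mul(Rational(-8, 3), -5), 89) = Mul(Rational(40, 3), 89) = Rational(3560, 3)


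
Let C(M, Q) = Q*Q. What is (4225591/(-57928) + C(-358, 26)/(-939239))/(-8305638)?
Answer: 1322959674859/150631706337544432 ≈ 8.7828e-6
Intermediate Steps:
C(M, Q) = Q²
(4225591/(-57928) + C(-358, 26)/(-939239))/(-8305638) = (4225591/(-57928) + 26²/(-939239))/(-8305638) = (4225591*(-1/57928) + 676*(-1/939239))*(-1/8305638) = (-4225591/57928 - 676/939239)*(-1/8305638) = -3968879024577/54408236792*(-1/8305638) = 1322959674859/150631706337544432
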